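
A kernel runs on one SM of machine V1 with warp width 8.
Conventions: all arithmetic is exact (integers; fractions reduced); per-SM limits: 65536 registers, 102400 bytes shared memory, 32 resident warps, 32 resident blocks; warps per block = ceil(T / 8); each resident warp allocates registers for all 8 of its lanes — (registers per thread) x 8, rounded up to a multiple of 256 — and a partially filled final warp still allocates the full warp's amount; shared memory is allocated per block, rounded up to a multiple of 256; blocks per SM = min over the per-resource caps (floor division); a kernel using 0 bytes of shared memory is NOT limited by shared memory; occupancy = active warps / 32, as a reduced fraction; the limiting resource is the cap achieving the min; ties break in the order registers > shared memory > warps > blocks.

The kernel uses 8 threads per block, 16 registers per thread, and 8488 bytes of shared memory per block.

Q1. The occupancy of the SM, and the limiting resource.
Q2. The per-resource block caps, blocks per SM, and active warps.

Answer: occupancy 11/32, limited by shared memory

registers: 256 blocks
shared memory: 11 blocks
warps: 32 blocks
blocks: 32 blocks

Answer: 11 blocks, 11 active warps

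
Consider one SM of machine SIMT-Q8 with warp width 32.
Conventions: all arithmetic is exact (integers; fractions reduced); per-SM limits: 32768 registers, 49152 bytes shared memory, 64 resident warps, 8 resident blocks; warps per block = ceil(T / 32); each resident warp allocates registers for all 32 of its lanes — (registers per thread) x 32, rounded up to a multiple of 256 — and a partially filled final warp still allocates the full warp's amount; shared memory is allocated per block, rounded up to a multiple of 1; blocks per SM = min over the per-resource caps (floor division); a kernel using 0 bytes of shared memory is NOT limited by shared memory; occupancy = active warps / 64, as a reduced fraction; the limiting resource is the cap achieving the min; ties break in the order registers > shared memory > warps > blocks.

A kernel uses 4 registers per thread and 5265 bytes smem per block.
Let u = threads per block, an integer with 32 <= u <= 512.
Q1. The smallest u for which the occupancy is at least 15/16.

Answer: u = 225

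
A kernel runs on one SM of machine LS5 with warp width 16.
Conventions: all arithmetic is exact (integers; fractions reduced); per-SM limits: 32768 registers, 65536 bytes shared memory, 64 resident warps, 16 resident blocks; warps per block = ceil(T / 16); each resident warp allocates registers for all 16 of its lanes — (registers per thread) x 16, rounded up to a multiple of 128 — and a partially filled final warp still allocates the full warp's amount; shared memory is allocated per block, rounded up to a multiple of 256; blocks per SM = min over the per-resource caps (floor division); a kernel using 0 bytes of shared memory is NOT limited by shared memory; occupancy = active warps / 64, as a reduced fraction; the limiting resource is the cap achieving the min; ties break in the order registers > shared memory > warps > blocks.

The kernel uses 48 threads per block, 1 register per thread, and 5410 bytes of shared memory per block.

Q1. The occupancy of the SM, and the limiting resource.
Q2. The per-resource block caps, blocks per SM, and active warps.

Answer: occupancy 33/64, limited by shared memory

registers: 85 blocks
shared memory: 11 blocks
warps: 21 blocks
blocks: 16 blocks

Answer: 11 blocks, 33 active warps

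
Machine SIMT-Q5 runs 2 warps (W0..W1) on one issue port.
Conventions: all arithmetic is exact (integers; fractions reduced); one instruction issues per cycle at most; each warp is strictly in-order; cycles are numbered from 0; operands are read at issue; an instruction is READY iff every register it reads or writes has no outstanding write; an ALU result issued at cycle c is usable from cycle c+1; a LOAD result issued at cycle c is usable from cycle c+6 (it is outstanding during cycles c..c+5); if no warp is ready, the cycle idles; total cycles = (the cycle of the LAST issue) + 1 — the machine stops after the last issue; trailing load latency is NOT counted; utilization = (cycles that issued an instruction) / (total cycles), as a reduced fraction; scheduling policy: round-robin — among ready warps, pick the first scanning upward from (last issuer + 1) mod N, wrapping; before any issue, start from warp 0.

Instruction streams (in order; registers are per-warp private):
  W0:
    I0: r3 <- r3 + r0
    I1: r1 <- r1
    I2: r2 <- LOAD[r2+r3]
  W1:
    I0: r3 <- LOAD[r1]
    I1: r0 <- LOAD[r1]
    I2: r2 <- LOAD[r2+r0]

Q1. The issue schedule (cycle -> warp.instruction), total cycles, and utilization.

cycle 0: W0.I0
cycle 1: W1.I0
cycle 2: W0.I1
cycle 3: W1.I1
cycle 4: W0.I2
cycle 5: idle
cycle 6: idle
cycle 7: idle
cycle 8: idle
cycle 9: W1.I2

Answer: 10 cycles, utilization 3/5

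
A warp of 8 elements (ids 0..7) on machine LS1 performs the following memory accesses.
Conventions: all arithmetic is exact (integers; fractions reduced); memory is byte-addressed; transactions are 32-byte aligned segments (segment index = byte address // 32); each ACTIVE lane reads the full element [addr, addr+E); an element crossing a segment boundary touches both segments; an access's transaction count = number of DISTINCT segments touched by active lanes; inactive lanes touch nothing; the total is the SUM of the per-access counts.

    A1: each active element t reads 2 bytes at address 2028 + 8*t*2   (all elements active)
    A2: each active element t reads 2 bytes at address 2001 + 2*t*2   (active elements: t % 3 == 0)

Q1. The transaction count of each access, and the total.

A1: 4 transactions
A2: 2 transactions

Answer: 4,2; total 6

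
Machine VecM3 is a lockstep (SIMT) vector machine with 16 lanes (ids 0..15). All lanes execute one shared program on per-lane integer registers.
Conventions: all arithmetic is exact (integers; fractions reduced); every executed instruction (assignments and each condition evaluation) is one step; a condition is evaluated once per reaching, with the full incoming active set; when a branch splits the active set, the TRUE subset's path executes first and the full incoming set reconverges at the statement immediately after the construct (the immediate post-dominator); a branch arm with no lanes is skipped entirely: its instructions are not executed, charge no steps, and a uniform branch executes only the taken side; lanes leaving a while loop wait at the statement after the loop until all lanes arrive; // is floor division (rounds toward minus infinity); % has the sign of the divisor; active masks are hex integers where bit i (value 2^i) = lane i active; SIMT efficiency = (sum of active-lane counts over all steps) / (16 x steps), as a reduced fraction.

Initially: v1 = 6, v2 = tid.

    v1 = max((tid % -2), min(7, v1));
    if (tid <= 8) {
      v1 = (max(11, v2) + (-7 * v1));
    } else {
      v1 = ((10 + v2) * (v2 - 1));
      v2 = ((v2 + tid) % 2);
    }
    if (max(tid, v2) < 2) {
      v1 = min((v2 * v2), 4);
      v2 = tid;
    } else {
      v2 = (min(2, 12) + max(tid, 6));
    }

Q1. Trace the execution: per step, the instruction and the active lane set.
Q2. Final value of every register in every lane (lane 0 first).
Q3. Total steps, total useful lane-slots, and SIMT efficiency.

step 0: v1 <- max((tid % -2), min(7, v1)) 0xffff
step 1: eval (tid <= 8)              0xffff
step 2: v1 <- (max(11, v2) + (-7 * v1)) 0x01ff
step 3: v1 <- ((10 + v2) * (v2 - 1)) 0xfe00
step 4: v2 <- ((v2 + tid) % 2)       0xfe00
step 5: eval (max(tid, v2) < 2)      0xffff
step 6: v1 <- min((v2 * v2), 4)      0x0003
step 7: v2 <- tid                    0x0003
step 8: v2 <- (min(2, 12) + max(tid, 6)) 0xfffc

Answer: 9 steps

v1: 0,1,-31,-31,-31,-31,-31,-31,-31,152,180,210,242,276,312,350
v2: 0,1,8,8,8,8,8,9,10,11,12,13,14,15,16,17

steps = 9; useful = 89; efficiency = 89/144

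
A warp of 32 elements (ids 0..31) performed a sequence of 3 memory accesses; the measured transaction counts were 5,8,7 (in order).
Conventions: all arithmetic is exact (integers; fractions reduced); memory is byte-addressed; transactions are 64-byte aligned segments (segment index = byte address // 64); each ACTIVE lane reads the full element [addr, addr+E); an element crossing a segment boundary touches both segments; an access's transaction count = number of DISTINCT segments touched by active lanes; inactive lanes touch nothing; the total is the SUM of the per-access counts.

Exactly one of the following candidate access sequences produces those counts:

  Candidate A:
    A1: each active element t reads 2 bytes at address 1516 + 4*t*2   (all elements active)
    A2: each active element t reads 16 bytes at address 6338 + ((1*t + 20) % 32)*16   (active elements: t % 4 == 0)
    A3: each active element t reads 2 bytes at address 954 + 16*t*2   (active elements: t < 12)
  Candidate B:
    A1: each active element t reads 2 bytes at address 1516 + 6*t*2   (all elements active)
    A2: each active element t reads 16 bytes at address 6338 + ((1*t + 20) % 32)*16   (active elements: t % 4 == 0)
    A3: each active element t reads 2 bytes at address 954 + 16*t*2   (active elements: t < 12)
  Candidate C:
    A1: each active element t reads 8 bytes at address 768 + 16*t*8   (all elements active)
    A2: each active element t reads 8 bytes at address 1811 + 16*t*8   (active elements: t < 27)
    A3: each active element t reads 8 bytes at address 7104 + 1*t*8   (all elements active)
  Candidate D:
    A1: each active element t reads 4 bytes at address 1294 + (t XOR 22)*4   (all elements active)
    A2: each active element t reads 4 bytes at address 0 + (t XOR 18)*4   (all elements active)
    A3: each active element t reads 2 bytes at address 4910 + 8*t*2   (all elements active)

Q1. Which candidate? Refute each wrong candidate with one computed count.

B: A1 gives 7 transactions, not 5
C: A1 gives 32 transactions, not 5
D: A1 gives 3 transactions, not 5
A: all counts match (5,8,7)

Answer: A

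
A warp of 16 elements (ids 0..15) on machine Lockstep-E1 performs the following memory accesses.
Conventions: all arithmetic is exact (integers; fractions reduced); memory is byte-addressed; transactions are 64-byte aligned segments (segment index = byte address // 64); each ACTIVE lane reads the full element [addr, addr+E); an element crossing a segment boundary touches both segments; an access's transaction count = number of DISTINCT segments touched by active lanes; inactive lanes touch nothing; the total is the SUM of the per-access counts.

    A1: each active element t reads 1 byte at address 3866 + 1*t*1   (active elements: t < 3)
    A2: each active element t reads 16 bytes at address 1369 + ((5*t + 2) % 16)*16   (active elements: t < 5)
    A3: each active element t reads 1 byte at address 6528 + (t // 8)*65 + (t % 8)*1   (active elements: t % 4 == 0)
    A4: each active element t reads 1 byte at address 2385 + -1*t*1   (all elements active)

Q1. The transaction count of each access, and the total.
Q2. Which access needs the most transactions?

A1: 1 transaction
A2: 4 transactions
A3: 2 transactions
A4: 1 transaction

Answer: 1,4,2,1; total 8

Answer: A2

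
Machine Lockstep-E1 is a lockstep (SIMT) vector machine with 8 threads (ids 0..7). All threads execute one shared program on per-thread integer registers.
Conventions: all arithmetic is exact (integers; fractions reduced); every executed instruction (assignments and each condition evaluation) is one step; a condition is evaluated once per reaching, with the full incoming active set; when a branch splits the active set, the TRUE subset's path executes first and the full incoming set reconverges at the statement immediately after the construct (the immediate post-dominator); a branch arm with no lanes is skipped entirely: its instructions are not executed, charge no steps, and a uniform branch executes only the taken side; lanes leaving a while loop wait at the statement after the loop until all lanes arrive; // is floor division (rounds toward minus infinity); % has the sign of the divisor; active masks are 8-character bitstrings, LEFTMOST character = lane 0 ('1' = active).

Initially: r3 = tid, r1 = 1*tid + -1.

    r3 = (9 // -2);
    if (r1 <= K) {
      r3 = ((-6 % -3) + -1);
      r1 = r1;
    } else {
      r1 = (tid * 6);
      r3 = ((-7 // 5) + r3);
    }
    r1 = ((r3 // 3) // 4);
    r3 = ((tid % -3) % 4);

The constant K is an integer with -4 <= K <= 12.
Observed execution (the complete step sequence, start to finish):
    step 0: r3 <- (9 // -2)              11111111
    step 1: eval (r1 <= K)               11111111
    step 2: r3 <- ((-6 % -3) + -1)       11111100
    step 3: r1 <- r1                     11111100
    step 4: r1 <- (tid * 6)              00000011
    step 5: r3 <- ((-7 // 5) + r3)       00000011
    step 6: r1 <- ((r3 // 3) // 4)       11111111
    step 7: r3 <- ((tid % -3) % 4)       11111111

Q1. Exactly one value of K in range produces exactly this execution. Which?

Answer: K = 4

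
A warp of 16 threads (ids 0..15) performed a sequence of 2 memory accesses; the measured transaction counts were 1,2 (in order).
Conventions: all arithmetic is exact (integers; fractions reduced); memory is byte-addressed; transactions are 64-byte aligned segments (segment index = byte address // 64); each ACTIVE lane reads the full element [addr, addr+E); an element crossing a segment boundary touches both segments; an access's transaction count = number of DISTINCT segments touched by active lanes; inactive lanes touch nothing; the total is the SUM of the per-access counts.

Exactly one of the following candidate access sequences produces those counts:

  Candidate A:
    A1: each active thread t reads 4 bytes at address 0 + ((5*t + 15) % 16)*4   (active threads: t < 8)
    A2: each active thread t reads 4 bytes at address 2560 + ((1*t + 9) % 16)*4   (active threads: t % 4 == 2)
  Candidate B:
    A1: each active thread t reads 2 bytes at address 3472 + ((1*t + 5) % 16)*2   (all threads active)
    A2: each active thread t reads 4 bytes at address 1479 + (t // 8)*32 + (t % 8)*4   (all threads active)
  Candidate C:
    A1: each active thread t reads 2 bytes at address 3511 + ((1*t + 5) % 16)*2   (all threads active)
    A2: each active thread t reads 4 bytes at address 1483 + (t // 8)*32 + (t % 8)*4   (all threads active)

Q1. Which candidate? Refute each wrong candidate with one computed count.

A: A2 gives 1 transaction, not 2
C: A1 gives 2 transactions, not 1
B: all counts match (1,2)

Answer: B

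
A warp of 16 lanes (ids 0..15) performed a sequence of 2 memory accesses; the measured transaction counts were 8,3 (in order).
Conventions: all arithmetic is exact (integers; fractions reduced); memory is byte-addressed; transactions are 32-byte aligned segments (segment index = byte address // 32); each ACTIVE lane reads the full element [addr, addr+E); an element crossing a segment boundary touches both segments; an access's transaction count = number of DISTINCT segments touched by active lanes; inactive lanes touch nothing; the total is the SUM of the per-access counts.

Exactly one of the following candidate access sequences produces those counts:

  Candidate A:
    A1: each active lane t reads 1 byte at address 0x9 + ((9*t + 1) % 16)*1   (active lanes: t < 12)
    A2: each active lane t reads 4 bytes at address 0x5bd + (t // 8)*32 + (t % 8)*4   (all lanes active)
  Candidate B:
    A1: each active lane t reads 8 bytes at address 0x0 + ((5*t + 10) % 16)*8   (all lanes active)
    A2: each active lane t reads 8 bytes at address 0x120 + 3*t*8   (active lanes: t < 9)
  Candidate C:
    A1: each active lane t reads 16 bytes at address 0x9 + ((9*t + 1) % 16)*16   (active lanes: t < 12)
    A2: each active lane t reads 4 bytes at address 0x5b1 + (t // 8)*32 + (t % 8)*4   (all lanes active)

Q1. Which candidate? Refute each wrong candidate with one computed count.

A: A1 gives 1 transaction, not 8
B: A1 gives 4 transactions, not 8
C: all counts match (8,3)

Answer: C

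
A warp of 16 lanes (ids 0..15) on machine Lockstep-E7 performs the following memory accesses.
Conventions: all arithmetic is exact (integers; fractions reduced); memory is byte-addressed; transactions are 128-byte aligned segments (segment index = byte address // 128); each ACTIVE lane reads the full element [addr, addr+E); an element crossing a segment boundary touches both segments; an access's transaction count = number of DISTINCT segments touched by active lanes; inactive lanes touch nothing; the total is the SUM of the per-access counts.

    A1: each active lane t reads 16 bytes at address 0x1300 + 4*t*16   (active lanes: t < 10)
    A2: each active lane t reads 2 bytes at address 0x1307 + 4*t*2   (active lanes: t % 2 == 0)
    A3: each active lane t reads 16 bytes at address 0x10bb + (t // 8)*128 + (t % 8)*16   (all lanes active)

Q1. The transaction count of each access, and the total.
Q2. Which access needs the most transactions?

A1: 5 transactions
A2: 1 transaction
A3: 3 transactions

Answer: 5,1,3; total 9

Answer: A1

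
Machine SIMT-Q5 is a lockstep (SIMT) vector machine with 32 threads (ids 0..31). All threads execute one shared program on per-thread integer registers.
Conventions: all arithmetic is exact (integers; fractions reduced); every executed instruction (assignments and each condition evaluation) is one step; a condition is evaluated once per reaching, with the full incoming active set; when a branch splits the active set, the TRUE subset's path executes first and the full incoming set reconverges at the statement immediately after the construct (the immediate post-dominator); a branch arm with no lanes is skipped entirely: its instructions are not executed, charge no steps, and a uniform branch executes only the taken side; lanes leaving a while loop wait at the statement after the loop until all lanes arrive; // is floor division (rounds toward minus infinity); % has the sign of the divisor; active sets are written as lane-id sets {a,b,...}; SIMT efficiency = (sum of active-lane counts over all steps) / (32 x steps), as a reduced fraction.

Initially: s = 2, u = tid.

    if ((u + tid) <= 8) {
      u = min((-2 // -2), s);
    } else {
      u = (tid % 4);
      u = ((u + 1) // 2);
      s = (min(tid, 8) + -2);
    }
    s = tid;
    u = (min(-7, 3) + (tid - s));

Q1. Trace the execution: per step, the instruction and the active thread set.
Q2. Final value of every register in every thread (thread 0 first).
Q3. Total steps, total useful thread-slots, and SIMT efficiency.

step 0: eval ((u + tid) <= 8)        {0,1,2,3,4,5,6,7,8,9,10,11,12,13,14,15,16,17,18,19,20,21,22,23,24,25,26,27,28,29,30,31}
step 1: u <- min((-2 // -2), s)      {0,1,2,3,4}
step 2: u <- (tid % 4)               {5,6,7,8,9,10,11,12,13,14,15,16,17,18,19,20,21,22,23,24,25,26,27,28,29,30,31}
step 3: u <- ((u + 1) // 2)          {5,6,7,8,9,10,11,12,13,14,15,16,17,18,19,20,21,22,23,24,25,26,27,28,29,30,31}
step 4: s <- (min(tid, 8) + -2)      {5,6,7,8,9,10,11,12,13,14,15,16,17,18,19,20,21,22,23,24,25,26,27,28,29,30,31}
step 5: s <- tid                     {0,1,2,3,4,5,6,7,8,9,10,11,12,13,14,15,16,17,18,19,20,21,22,23,24,25,26,27,28,29,30,31}
step 6: u <- (min(-7, 3) + (tid - s)) {0,1,2,3,4,5,6,7,8,9,10,11,12,13,14,15,16,17,18,19,20,21,22,23,24,25,26,27,28,29,30,31}

Answer: 7 steps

s: 0,1,2,3,4,5,6,7,8,9,10,11,12,13,14,15,16,17,18,19,20,21,22,23,24,25,26,27,28,29,30,31
u: -7,-7,-7,-7,-7,-7,-7,-7,-7,-7,-7,-7,-7,-7,-7,-7,-7,-7,-7,-7,-7,-7,-7,-7,-7,-7,-7,-7,-7,-7,-7,-7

steps = 7; useful = 182; efficiency = 182/224 = 13/16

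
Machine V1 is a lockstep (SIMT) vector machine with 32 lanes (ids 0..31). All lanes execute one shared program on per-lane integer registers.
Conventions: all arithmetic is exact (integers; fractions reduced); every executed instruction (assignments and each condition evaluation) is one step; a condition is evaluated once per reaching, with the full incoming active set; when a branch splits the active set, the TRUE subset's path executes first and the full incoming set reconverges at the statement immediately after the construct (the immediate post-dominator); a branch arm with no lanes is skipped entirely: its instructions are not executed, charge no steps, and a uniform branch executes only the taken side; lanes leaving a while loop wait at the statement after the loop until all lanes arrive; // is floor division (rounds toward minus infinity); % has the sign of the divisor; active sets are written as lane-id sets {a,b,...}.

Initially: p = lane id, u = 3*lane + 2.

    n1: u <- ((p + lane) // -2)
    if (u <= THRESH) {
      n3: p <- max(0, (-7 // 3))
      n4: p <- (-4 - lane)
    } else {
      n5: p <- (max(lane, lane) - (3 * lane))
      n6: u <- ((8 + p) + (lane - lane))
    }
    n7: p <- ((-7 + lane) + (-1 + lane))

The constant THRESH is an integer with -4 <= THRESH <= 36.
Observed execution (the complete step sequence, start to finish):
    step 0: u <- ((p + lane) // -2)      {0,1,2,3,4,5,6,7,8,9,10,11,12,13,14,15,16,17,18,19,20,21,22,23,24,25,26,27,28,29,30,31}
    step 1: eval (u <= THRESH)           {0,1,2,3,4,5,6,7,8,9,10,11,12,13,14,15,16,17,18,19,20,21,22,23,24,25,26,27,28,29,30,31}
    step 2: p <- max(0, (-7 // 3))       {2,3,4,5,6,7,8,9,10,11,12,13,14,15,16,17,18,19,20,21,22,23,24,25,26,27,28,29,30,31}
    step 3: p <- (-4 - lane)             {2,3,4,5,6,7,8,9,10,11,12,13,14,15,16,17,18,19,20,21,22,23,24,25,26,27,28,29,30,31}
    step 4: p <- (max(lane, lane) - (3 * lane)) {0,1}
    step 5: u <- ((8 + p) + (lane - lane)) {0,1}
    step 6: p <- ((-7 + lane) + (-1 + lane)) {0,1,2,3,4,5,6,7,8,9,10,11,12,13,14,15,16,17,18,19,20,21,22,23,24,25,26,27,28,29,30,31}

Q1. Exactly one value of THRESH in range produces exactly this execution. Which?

Answer: THRESH = -2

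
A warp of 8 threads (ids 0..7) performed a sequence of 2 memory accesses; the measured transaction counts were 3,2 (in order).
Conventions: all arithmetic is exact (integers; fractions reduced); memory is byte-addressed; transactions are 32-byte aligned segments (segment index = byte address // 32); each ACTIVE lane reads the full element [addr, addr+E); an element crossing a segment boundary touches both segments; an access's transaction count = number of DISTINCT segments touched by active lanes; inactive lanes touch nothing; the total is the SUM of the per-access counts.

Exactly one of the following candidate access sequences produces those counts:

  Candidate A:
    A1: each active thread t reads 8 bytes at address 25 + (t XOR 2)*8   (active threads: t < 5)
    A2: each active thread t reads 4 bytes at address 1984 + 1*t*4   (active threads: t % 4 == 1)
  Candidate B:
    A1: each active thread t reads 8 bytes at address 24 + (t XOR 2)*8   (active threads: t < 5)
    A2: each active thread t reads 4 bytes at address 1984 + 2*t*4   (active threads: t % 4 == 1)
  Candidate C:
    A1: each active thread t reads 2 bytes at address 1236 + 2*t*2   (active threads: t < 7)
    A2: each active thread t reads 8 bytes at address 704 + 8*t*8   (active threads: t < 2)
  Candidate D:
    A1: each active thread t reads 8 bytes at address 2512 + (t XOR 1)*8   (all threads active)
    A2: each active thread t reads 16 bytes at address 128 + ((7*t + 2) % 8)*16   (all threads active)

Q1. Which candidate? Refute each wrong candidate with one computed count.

A: A2 gives 1 transaction, not 2
C: A1 gives 2 transactions, not 3
D: A2 gives 4 transactions, not 2
B: all counts match (3,2)

Answer: B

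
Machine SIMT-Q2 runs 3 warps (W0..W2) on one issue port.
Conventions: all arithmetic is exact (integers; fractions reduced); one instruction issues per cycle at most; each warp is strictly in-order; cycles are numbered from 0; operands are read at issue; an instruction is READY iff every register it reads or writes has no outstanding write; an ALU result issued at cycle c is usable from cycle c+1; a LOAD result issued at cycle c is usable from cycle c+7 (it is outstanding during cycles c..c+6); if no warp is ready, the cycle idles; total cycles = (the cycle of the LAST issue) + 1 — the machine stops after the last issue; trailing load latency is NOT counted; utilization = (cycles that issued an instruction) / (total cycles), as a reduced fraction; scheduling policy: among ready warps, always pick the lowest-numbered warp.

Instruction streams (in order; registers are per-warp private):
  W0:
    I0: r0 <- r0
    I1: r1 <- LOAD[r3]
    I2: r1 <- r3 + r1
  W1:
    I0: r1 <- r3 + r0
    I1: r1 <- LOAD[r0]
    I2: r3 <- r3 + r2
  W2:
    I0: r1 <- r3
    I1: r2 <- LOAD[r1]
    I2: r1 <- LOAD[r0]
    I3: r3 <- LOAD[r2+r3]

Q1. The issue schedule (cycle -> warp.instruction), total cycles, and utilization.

cycle 0: W0.I0
cycle 1: W0.I1
cycle 2: W1.I0
cycle 3: W1.I1
cycle 4: W1.I2
cycle 5: W2.I0
cycle 6: W2.I1
cycle 7: W2.I2
cycle 8: W0.I2
cycle 9: idle
cycle 10: idle
cycle 11: idle
cycle 12: idle
cycle 13: W2.I3

Answer: 14 cycles, utilization 5/7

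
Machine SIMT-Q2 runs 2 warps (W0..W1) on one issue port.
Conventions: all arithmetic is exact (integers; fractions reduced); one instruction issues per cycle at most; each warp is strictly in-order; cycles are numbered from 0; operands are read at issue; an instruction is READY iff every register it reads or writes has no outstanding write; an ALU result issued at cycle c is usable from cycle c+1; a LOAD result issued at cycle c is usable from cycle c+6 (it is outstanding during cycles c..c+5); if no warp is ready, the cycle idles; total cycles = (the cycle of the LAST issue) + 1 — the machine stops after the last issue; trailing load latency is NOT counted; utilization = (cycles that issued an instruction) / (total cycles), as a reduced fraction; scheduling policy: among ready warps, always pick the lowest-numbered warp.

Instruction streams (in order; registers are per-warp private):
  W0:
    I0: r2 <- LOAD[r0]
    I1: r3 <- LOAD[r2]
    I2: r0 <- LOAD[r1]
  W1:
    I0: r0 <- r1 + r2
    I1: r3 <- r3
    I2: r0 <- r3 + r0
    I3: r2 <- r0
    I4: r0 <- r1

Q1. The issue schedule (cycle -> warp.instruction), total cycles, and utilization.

cycle 0: W0.I0
cycle 1: W1.I0
cycle 2: W1.I1
cycle 3: W1.I2
cycle 4: W1.I3
cycle 5: W1.I4
cycle 6: W0.I1
cycle 7: W0.I2

Answer: 8 cycles, utilization 1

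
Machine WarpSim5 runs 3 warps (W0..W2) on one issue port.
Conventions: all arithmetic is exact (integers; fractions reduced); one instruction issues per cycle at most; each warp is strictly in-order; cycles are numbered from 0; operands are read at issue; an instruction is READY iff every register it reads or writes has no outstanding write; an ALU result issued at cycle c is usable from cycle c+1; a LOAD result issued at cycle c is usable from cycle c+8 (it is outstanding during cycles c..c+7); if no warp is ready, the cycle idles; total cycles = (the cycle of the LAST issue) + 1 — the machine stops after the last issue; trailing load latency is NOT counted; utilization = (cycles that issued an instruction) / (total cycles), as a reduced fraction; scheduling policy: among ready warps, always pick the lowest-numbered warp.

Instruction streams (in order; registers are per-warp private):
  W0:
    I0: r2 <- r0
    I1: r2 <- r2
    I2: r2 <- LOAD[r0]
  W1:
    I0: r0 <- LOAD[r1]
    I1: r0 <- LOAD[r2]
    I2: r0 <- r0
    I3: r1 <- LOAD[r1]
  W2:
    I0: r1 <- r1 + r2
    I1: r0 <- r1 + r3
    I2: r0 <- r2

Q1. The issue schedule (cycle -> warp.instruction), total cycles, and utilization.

cycle 0: W0.I0
cycle 1: W0.I1
cycle 2: W0.I2
cycle 3: W1.I0
cycle 4: W2.I0
cycle 5: W2.I1
cycle 6: W2.I2
cycle 7: idle
cycle 8: idle
cycle 9: idle
cycle 10: idle
cycle 11: W1.I1
cycle 12: idle
cycle 13: idle
cycle 14: idle
cycle 15: idle
cycle 16: idle
cycle 17: idle
cycle 18: idle
cycle 19: W1.I2
cycle 20: W1.I3

Answer: 21 cycles, utilization 10/21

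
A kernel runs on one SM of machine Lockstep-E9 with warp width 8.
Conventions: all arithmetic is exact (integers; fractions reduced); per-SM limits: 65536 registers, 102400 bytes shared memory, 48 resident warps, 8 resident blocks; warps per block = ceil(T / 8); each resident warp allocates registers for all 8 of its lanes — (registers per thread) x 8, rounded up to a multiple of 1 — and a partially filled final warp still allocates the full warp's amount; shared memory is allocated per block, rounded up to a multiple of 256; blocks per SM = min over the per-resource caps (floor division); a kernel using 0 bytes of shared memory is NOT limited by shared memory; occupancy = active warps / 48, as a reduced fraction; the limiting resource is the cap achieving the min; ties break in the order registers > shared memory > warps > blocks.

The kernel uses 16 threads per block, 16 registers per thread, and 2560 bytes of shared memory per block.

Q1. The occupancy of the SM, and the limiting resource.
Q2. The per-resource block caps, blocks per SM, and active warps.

Answer: occupancy 1/3, limited by blocks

registers: 256 blocks
shared memory: 40 blocks
warps: 24 blocks
blocks: 8 blocks

Answer: 8 blocks, 16 active warps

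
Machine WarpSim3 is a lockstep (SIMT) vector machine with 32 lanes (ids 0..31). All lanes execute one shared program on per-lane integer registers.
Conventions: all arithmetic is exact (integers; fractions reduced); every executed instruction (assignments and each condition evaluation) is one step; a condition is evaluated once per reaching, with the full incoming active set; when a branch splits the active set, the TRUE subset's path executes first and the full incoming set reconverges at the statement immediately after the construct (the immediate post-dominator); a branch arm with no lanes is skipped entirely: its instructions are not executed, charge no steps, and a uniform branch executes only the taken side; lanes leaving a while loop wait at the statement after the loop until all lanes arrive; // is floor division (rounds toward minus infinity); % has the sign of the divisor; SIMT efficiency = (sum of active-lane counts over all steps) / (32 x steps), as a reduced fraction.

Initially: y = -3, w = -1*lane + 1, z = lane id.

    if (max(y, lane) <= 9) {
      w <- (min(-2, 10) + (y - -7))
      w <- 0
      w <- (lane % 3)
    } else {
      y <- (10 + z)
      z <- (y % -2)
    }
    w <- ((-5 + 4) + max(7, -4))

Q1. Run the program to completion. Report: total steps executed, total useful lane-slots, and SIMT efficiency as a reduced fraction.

Answer: 7 steps, 138 useful, 69/112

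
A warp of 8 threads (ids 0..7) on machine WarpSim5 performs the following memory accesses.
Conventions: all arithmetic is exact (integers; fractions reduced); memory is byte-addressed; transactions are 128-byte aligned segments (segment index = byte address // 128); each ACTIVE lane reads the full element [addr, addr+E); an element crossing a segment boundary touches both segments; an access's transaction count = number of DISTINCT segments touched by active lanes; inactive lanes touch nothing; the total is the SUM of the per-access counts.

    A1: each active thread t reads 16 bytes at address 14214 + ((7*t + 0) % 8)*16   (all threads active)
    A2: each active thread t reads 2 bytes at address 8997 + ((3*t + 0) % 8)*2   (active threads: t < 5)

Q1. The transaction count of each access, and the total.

A1: 2 transactions
A2: 1 transaction

Answer: 2,1; total 3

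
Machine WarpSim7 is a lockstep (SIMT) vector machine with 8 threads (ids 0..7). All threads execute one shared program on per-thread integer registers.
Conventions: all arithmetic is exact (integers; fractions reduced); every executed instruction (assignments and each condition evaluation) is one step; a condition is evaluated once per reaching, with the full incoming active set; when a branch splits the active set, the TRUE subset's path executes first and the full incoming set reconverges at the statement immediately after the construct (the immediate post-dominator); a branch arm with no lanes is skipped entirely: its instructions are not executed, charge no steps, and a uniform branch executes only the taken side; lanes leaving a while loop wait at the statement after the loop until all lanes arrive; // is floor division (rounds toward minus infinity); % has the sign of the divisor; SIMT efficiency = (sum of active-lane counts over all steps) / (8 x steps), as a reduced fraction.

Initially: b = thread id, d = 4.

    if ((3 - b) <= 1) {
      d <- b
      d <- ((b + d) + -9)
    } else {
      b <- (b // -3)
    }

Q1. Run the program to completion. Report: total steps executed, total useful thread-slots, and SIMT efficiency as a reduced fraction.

Answer: 4 steps, 22 useful, 11/16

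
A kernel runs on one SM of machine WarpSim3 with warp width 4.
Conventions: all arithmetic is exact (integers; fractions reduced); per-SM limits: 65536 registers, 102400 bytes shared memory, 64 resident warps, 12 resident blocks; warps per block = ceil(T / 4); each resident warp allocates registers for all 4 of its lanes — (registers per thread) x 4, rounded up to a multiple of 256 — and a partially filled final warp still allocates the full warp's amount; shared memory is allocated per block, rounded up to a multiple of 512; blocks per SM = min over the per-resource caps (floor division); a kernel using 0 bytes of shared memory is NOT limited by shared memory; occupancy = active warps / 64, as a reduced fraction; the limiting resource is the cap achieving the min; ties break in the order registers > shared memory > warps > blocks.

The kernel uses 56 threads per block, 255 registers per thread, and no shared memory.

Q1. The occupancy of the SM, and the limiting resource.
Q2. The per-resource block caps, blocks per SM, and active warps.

Answer: occupancy 7/8, limited by registers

registers: 4 blocks
shared memory: no limit (kernel uses none)
warps: 4 blocks
blocks: 12 blocks

Answer: 4 blocks, 56 active warps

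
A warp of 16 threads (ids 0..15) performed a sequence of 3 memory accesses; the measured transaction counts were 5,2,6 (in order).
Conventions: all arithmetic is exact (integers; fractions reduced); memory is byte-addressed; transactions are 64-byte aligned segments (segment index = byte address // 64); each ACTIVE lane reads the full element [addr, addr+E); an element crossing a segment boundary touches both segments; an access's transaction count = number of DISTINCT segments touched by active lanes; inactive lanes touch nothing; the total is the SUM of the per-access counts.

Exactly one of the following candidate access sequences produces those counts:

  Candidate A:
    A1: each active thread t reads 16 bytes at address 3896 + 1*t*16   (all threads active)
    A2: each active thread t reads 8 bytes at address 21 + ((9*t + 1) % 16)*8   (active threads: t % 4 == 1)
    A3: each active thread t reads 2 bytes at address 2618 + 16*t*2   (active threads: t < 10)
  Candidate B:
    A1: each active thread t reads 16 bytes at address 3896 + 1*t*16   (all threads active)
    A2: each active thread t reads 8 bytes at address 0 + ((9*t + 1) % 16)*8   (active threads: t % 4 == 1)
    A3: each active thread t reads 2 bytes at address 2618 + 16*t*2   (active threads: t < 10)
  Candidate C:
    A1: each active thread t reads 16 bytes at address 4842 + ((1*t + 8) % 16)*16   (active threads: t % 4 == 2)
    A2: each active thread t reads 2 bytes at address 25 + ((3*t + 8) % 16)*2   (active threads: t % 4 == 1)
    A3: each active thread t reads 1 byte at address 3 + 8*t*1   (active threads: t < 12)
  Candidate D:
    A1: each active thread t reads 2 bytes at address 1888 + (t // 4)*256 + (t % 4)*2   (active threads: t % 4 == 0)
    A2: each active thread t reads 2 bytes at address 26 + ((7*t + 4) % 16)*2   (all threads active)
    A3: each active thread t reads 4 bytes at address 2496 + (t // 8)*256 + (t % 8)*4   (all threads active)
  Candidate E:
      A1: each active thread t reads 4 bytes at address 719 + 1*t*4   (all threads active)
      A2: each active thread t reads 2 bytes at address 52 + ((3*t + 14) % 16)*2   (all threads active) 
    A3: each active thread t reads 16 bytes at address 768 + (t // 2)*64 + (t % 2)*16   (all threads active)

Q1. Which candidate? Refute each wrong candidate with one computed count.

A: A2 gives 3 transactions, not 2
C: A1 gives 4 transactions, not 5
D: A1 gives 4 transactions, not 5
E: A1 gives 2 transactions, not 5
B: all counts match (5,2,6)

Answer: B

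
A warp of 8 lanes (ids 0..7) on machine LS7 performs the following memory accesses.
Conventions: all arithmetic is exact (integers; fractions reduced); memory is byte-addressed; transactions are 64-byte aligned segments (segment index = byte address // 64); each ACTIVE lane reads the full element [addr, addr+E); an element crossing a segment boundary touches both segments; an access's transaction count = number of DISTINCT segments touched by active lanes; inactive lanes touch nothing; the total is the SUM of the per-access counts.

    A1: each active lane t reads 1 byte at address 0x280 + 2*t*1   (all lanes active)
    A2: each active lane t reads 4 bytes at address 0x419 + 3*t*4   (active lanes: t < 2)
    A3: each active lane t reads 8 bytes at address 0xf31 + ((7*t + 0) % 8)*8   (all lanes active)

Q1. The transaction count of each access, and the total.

A1: 1 transaction
A2: 1 transaction
A3: 2 transactions

Answer: 1,1,2; total 4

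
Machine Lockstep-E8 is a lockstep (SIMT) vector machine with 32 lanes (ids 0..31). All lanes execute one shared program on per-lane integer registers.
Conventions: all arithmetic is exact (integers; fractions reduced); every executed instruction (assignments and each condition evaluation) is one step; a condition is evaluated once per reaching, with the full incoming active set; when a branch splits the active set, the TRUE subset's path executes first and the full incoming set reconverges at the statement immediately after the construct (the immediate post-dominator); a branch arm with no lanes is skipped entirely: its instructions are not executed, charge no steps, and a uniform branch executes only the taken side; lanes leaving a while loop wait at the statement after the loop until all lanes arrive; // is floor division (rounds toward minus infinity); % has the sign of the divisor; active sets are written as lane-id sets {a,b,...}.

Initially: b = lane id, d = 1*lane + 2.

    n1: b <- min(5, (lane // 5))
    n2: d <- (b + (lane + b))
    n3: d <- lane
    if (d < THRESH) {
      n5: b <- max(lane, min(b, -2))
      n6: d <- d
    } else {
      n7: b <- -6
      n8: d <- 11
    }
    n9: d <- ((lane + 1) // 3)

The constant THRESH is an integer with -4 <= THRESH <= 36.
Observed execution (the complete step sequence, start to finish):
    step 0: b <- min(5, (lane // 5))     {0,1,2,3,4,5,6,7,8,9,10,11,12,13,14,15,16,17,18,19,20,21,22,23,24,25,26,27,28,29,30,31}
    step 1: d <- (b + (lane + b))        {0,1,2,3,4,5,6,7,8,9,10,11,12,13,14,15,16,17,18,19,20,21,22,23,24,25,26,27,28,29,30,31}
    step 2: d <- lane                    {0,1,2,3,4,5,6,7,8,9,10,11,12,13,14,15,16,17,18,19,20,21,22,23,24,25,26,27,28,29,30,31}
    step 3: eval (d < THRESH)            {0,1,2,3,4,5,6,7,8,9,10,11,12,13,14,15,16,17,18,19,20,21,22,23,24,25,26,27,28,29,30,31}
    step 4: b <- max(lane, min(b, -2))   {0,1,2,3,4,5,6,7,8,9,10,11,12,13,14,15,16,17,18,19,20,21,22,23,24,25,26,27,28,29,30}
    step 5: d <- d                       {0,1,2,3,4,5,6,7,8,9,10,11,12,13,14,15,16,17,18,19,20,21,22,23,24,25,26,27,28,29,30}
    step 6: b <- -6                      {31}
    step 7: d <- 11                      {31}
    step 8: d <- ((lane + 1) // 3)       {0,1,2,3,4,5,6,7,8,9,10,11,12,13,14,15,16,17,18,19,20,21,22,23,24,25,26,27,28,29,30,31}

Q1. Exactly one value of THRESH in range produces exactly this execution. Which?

Answer: THRESH = 31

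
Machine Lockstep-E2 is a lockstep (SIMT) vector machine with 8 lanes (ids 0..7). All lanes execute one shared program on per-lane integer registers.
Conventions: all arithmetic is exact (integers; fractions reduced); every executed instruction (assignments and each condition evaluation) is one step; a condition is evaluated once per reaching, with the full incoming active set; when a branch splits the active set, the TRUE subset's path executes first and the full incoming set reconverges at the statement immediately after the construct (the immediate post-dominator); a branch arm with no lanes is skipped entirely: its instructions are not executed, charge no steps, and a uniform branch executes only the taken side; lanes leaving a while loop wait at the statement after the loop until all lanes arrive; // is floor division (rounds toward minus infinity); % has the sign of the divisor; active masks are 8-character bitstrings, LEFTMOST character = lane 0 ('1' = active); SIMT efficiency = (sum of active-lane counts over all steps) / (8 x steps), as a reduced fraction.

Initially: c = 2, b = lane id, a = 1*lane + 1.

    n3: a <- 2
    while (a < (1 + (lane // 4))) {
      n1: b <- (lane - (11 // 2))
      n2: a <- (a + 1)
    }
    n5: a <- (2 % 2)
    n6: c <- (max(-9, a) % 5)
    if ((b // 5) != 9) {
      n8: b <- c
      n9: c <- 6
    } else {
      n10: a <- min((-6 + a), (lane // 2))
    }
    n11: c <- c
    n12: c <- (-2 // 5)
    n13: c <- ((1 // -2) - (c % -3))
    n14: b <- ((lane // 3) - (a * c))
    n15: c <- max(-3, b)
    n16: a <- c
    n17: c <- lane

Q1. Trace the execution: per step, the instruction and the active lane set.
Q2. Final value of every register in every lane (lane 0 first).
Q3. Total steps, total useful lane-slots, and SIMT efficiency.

step 0: a <- 2                       11111111
step 1: eval (a < (1 + (lane // 4))) 11111111
step 2: a <- (2 % 2)                 11111111
step 3: c <- (max(-9, a) % 5)        11111111
step 4: eval ((b // 5) != 9)         11111111
step 5: b <- c                       11111111
step 6: c <- 6                       11111111
step 7: c <- c                       11111111
step 8: c <- (-2 // 5)               11111111
step 9: c <- ((1 // -2) - (c % -3))  11111111
step 10: b <- ((lane // 3) - (a * c)) 11111111
step 11: c <- max(-3, b)              11111111
step 12: a <- c                       11111111
step 13: c <- lane                    11111111

Answer: 14 steps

c: 0,1,2,3,4,5,6,7
b: 0,0,0,1,1,1,2,2
a: 0,0,0,1,1,1,2,2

steps = 14; useful = 112; efficiency = 112/112 = 1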